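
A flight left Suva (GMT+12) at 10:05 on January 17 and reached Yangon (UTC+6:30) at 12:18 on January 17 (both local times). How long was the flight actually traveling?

7 hours 43 minutes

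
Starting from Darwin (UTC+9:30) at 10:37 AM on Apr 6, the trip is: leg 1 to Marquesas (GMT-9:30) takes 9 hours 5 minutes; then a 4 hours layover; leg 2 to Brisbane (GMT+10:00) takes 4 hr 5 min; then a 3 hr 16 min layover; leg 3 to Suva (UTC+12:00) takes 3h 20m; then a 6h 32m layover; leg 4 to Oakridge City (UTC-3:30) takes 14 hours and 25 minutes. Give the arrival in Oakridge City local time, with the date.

6:20 PM on April 7

Convert departure to UTC: 10:37 AM − 9:30 = 1:07 AM UTC on Apr 6.
Add 9 hours and 5 minutes leg 1 → 10:12 AM UTC.
Add 4 hours layover in Marquesas → 2:12 PM UTC.
Add 4 hours and 5 minutes leg 2 → 6:17 PM UTC.
Add 3 hours 16 minutes layover in Brisbane → 9:33 PM UTC.
Add 3 hours and 20 minutes leg 3 → 12:53 AM UTC (Apr 7).
Add 6 hours and 32 minutes layover in Suva → 7:25 AM UTC.
Add 14 hours and 25 minutes leg 4 → 9:50 PM UTC.
Oakridge City is UTC−3:30, so local arrival = 9:50 PM − 3:30 = 6:20 PM on Apr 7.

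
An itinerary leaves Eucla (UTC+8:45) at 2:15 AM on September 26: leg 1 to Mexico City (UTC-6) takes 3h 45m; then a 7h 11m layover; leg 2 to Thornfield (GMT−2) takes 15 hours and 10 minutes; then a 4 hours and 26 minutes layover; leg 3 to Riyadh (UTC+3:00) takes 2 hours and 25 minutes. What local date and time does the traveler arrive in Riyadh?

Convert departure to UTC: 2:15 AM − 8:45 = 5:30 PM UTC on Sep 25.
Add 3 hours and 45 minutes leg 1 → 9:15 PM UTC.
Add 7 hours and 11 minutes layover in Mexico City → 4:26 AM UTC (Sep 26).
Add 15 hours 10 minutes leg 2 → 7:36 PM UTC.
Add 4 hours 26 minutes layover in Thornfield → 12:02 AM UTC (Sep 27).
Add 2 hours 25 minutes leg 3 → 2:27 AM UTC.
Riyadh is UTC+3:00, so local arrival = 2:27 AM + 3:00 = 5:27 AM on Sep 27.

5:27 AM on September 27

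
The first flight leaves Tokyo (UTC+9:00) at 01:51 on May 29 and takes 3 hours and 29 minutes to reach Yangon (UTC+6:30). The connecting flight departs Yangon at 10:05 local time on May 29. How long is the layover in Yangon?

7 hours 15 minutes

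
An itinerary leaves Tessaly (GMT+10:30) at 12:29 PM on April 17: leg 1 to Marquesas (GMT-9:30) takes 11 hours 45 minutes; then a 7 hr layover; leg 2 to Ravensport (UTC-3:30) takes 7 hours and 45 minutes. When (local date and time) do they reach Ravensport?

12:59 AM on April 18

Convert departure to UTC: 12:29 PM − 10:30 = 1:59 AM UTC on Apr 17.
Add 11 hours 45 minutes leg 1 → 1:44 PM UTC.
Add 7 hours layover in Marquesas → 8:44 PM UTC.
Add 7 hours 45 minutes leg 2 → 4:29 AM UTC (Apr 18).
Ravensport is UTC−3:30, so local arrival = 4:29 AM − 3:30 = 12:59 AM on Apr 18.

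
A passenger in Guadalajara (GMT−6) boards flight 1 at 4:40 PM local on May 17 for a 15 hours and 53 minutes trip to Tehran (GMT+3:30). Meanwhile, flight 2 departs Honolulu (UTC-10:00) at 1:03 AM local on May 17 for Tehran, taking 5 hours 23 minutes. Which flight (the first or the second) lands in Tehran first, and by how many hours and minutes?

the second, by 22 hours 7 minutes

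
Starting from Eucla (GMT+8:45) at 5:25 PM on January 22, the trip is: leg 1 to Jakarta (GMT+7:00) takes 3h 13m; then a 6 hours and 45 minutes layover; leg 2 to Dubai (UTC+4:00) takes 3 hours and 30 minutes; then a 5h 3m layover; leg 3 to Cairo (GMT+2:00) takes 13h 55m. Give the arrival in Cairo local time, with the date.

Convert departure to UTC: 5:25 PM − 8:45 = 8:40 AM UTC on Jan 22.
Add 3 hours and 13 minutes leg 1 → 11:53 AM UTC.
Add 6 hours 45 minutes layover in Jakarta → 6:38 PM UTC.
Add 3 hours and 30 minutes leg 2 → 10:08 PM UTC.
Add 5 hours 3 minutes layover in Dubai → 3:11 AM UTC (Jan 23).
Add 13 hours 55 minutes leg 3 → 5:06 PM UTC.
Cairo is UTC+2:00, so local arrival = 5:06 PM + 2:00 = 7:06 PM on Jan 23.

7:06 PM on January 23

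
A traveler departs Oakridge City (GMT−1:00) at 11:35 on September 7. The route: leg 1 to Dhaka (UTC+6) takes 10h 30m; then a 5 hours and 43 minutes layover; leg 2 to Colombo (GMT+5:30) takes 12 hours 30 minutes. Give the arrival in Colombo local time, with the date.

Convert departure to UTC: 11:35 + 1:00 = 12:35 UTC on Sep 7.
Add 10 hours and 30 minutes leg 1 → 23:05 UTC.
Add 5 hours 43 minutes layover in Dhaka → 04:48 UTC (Sep 8).
Add 12 hours and 30 minutes leg 2 → 17:18 UTC.
Colombo is UTC+5:30, so local arrival = 17:18 + 5:30 = 22:48 on Sep 8.

22:48 on Sep 8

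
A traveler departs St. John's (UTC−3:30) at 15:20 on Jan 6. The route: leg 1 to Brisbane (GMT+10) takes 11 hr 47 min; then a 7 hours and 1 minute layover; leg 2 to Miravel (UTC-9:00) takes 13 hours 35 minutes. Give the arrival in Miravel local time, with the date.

18:13 on January 7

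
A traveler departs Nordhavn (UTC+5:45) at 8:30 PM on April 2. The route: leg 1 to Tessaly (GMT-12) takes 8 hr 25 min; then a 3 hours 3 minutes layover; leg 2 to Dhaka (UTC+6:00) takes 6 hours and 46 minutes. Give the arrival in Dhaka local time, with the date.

Convert departure to UTC: 8:30 PM − 5:45 = 2:45 PM UTC on Apr 2.
Add 8 hours 25 minutes leg 1 → 11:10 PM UTC.
Add 3 hours 3 minutes layover in Tessaly → 2:13 AM UTC (Apr 3).
Add 6 hours and 46 minutes leg 2 → 8:59 AM UTC.
Dhaka is UTC+6:00, so local arrival = 8:59 AM + 6:00 = 2:59 PM on Apr 3.

2:59 PM on Apr 3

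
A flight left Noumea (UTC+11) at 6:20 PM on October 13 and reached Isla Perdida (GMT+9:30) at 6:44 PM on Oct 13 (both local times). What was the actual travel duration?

Departure in UTC: 6:20 PM − 11:00 = 7:20 AM on Oct 13.
Arrival in UTC: 6:44 PM − 9:30 = 9:14 AM on Oct 13.
Elapsed = 9:14 AM − 7:20 AM = 1 hour 54 minutes.

1 hour 54 minutes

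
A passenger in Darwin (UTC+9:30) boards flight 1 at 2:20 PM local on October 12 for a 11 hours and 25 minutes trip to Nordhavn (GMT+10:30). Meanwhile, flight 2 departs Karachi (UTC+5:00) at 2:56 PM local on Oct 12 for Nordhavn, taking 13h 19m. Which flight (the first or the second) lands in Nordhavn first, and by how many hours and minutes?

Flight 1 in UTC: 2:20 PM − 9:30 = 4:50 AM on Oct 12.
+11 hours 25 minutes → arrive 4:15 PM UTC on Oct 12.
Flight 2 in UTC: 2:56 PM − 5:00 = 9:56 AM on Oct 12.
+13 hours and 19 minutes → arrive 11:15 PM UTC on Oct 12.
Flight 1 lands earlier by 7 hours.

the first, by 7 hours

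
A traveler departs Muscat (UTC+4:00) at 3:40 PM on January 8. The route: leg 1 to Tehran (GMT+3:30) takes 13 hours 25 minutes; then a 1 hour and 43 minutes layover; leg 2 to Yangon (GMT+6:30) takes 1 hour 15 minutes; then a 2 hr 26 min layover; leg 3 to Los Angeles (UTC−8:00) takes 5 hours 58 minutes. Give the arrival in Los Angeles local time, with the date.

Convert departure to UTC: 3:40 PM − 4:00 = 11:40 AM UTC on Jan 8.
Add 13 hours 25 minutes leg 1 → 1:05 AM UTC (Jan 9).
Add 1 hour and 43 minutes layover in Tehran → 2:48 AM UTC.
Add 1 hour and 15 minutes leg 2 → 4:03 AM UTC.
Add 2 hours and 26 minutes layover in Yangon → 6:29 AM UTC.
Add 5 hours and 58 minutes leg 3 → 12:27 PM UTC.
Los Angeles is UTC−8:00, so local arrival = 12:27 PM − 8:00 = 4:27 AM on Jan 9.

4:27 AM on January 9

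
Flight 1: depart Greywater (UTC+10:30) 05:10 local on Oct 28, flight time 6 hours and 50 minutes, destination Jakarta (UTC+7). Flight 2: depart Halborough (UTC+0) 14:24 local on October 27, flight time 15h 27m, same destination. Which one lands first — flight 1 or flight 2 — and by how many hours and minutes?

Flight 1 in UTC: 05:10 − 10:30 = 18:40 on Oct 27.
+6 hours 50 minutes → arrive 01:30 UTC on Oct 28.
Flight 2 departs at 14:24 UTC (Oct 27).
+15 hours and 27 minutes → arrive 05:51 UTC on Oct 28.
Flight 1 lands earlier by 4 hours 21 minutes.

the first, by 4 hours 21 minutes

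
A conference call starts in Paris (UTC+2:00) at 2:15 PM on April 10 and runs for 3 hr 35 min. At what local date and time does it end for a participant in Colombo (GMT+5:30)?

Colombo is 3:30 ahead of Paris.
After 3 hours and 35 minutes it is 5:50 PM in Paris.
Shift by the zone difference: 5:50 PM + 3:30 = 9:20 PM on Apr 10 in Colombo.

9:20 PM on April 10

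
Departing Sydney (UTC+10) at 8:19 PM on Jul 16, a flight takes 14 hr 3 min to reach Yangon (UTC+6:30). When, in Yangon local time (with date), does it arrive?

6:52 AM on July 17

Yangon is 3:30 behind Sydney.
After 14 hours and 3 minutes it is 10:22 AM (Jul 17) in Sydney.
Shift by the zone difference: 10:22 AM − 3:30 = 6:52 AM on Jul 17 in Yangon.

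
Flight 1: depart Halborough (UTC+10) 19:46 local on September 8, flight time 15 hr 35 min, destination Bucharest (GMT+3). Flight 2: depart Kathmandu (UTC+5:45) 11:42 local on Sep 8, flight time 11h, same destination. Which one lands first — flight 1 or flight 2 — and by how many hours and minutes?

Flight 1 in UTC: 19:46 − 10:00 = 09:46 on Sep 8.
+15 hours 35 minutes → arrive 01:21 UTC on Sep 9.
Flight 2 in UTC: 11:42 − 5:45 = 05:57 on Sep 8.
+11 hours → arrive 16:57 UTC on Sep 8.
Flight 2 lands earlier by 8 hours 24 minutes.

the second, by 8 hours 24 minutes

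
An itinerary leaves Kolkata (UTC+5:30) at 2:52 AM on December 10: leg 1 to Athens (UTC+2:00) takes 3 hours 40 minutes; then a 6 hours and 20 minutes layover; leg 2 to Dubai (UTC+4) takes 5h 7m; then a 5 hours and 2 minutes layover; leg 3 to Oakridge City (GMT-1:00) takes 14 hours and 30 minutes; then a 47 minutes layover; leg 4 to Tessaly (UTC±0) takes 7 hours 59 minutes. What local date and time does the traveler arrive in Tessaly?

4:47 PM on December 11

Convert departure to UTC: 2:52 AM − 5:30 = 9:22 PM UTC on Dec 9.
Add 3 hours and 40 minutes leg 1 → 1:02 AM UTC (Dec 10).
Add 6 hours 20 minutes layover in Athens → 7:22 AM UTC.
Add 5 hours 7 minutes leg 2 → 12:29 PM UTC.
Add 5 hours and 2 minutes layover in Dubai → 5:31 PM UTC.
Add 14 hours 30 minutes leg 3 → 8:01 AM UTC (Dec 11).
Add 47 minutes layover in Oakridge City → 8:48 AM UTC.
Add 7 hours 59 minutes leg 4 → 4:47 PM UTC.
Tessaly is UTC+0, so local arrival is the same: 4:47 PM on Dec 11.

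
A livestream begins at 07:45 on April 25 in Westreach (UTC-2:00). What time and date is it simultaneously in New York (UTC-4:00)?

In UTC: 07:45 + 2:00 = 09:45 on Apr 25.
New York is UTC−4:00: 09:45 − 4:00 = 05:45 on Apr 25.

05:45 on April 25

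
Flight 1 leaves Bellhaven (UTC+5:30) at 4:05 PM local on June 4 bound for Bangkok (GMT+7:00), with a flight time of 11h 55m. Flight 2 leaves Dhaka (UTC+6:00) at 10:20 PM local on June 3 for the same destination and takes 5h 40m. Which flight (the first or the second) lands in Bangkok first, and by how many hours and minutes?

the second, by 24 hours 30 minutes

Flight 1 in UTC: 4:05 PM − 5:30 = 10:35 AM on Jun 4.
+11 hours and 55 minutes → arrive 10:30 PM UTC on Jun 4.
Flight 2 in UTC: 10:20 PM − 6:00 = 4:20 PM on Jun 3.
+5 hours 40 minutes → arrive 10:00 PM UTC on Jun 3.
Flight 2 lands earlier by 24 hours 30 minutes.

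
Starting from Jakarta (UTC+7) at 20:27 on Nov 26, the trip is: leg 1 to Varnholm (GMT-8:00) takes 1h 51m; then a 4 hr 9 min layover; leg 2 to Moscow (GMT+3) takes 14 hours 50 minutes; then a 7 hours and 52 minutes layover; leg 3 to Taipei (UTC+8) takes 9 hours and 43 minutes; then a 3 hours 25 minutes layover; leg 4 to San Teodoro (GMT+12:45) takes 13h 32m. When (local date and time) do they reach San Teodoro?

Convert departure to UTC: 20:27 − 7:00 = 13:27 UTC on Nov 26.
Add 1 hour and 51 minutes leg 1 → 15:18 UTC.
Add 4 hours and 9 minutes layover in Varnholm → 19:27 UTC.
Add 14 hours and 50 minutes leg 2 → 10:17 UTC (Nov 27).
Add 7 hours 52 minutes layover in Moscow → 18:09 UTC.
Add 9 hours 43 minutes leg 3 → 03:52 UTC (Nov 28).
Add 3 hours 25 minutes layover in Taipei → 07:17 UTC.
Add 13 hours and 32 minutes leg 4 → 20:49 UTC.
San Teodoro is UTC+12:45, so local arrival = 20:49 + 12:45 = 09:34 on Nov 29.

09:34 on November 29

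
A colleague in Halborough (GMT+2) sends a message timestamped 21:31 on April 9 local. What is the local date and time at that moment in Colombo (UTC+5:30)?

Colombo is 3:30 ahead of Halborough.
Shift by the zone difference: 21:31 + 3:30 = 01:01 on Apr 10 in Colombo.

01:01 on Apr 10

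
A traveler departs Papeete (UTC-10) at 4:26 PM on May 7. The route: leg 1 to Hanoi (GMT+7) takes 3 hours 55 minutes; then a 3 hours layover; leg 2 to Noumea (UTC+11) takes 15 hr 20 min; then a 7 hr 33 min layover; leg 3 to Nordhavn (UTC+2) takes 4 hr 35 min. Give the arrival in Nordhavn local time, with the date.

Convert departure to UTC: 4:26 PM + 10:00 = 2:26 AM UTC on May 8.
Add 3 hours and 55 minutes leg 1 → 6:21 AM UTC.
Add 3 hours layover in Hanoi → 9:21 AM UTC.
Add 15 hours and 20 minutes leg 2 → 12:41 AM UTC (May 9).
Add 7 hours and 33 minutes layover in Noumea → 8:14 AM UTC.
Add 4 hours and 35 minutes leg 3 → 12:49 PM UTC.
Nordhavn is UTC+2:00, so local arrival = 12:49 PM + 2:00 = 2:49 PM on May 9.

2:49 PM on May 9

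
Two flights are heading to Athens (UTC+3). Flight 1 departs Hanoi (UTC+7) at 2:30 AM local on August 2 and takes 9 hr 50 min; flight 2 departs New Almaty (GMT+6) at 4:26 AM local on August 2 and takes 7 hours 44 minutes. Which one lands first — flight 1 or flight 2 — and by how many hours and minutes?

the first, by 50 minutes

Flight 1 in UTC: 2:30 AM − 7:00 = 7:30 PM on Aug 1.
+9 hours and 50 minutes → arrive 5:20 AM UTC on Aug 2.
Flight 2 in UTC: 4:26 AM − 6:00 = 10:26 PM on Aug 1.
+7 hours and 44 minutes → arrive 6:10 AM UTC on Aug 2.
Flight 1 lands earlier by 50 minutes.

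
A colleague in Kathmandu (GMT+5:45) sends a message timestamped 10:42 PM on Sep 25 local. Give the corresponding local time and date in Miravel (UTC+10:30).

Miravel is 4:45 ahead of Kathmandu.
Shift by the zone difference: 10:42 PM + 4:45 = 3:27 AM on Sep 26 in Miravel.

3:27 AM on Sep 26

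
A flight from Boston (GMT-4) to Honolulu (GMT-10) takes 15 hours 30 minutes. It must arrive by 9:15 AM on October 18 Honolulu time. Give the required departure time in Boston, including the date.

11:45 PM on October 17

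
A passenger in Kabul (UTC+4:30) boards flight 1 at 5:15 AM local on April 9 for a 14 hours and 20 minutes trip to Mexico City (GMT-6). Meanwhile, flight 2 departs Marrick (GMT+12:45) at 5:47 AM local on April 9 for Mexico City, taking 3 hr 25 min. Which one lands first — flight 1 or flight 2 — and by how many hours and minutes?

Flight 1 in UTC: 5:15 AM − 4:30 = 12:45 AM on Apr 9.
+14 hours and 20 minutes → arrive 3:05 PM UTC on Apr 9.
Flight 2 in UTC: 5:47 AM − 12:45 = 5:02 PM on Apr 8.
+3 hours and 25 minutes → arrive 8:27 PM UTC on Apr 8.
Flight 2 lands earlier by 18 hours 38 minutes.

the second, by 18 hours 38 minutes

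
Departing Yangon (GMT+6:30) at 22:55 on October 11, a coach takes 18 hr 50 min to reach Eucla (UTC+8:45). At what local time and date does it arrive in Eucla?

Convert departure to UTC: 22:55 − 6:30 = 16:25 UTC on Oct 11.
Add 18 hours 50 minutes travel time → 11:15 UTC (Oct 12).
Eucla is UTC+8:45, so local arrival = 11:15 + 8:45 = 20:00 on Oct 12.

20:00 on October 12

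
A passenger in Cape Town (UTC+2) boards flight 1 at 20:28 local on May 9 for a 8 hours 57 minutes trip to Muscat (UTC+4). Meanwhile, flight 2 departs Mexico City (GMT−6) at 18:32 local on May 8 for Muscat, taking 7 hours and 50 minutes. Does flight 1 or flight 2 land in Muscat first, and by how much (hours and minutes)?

the second, by 19 hours 3 minutes

Flight 1 in UTC: 20:28 − 2:00 = 18:28 on May 9.
+8 hours and 57 minutes → arrive 03:25 UTC on May 10.
Flight 2 in UTC: 18:32 + 6:00 = 00:32 on May 9.
+7 hours and 50 minutes → arrive 08:22 UTC on May 9.
Flight 2 lands earlier by 19 hours 3 minutes.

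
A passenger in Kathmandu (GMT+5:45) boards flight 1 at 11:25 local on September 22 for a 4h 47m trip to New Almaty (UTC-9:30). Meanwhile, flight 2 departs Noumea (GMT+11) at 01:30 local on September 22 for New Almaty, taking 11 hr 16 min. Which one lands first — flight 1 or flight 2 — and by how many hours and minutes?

the second, by 8 hours 41 minutes

Flight 1 in UTC: 11:25 − 5:45 = 05:40 on Sep 22.
+4 hours and 47 minutes → arrive 10:27 UTC on Sep 22.
Flight 2 in UTC: 01:30 − 11:00 = 14:30 on Sep 21.
+11 hours and 16 minutes → arrive 01:46 UTC on Sep 22.
Flight 2 lands earlier by 8 hours 41 minutes.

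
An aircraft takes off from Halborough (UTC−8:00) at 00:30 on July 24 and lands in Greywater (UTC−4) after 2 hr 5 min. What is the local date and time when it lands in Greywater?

Convert departure to UTC: 00:30 + 8:00 = 08:30 UTC on Jul 24.
Add 2 hours and 5 minutes travel time → 10:35 UTC.
Greywater is UTC−4:00, so local arrival = 10:35 − 4:00 = 06:35 on Jul 24.

06:35 on July 24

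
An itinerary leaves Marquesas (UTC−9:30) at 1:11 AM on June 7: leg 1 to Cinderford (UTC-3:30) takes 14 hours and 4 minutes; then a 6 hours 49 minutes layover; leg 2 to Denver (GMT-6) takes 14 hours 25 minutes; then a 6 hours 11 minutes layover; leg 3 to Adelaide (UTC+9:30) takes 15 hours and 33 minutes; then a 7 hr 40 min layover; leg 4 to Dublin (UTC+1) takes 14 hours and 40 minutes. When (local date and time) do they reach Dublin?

7:03 PM on June 10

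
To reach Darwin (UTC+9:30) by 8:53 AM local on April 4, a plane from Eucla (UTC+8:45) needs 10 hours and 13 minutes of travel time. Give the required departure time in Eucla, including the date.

9:55 PM on April 3

Target arrival in UTC: 8:53 AM − 9:30 = 11:23 PM on Apr 3.
Subtract 10 hours 13 minutes → departure 1:10 PM UTC on Apr 3.
Eucla is UTC+8:45: 1:10 PM + 8:45 = 9:55 PM on Apr 3.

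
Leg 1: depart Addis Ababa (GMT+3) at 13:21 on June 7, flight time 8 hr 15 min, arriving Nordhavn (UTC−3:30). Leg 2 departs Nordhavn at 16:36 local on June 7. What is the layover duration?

1 hour 30 minutes

Convert departure to UTC: 13:21 − 3:00 = 10:21 UTC on Jun 7.
Add 8 hours and 15 minutes flight time → 18:36 UTC.
Nordhavn is UTC−3:30, so local arrival = 18:36 − 3:30 = 15:06 on Jun 7.
Layover = 16:36 − 15:06 = 1 hour 30 minutes.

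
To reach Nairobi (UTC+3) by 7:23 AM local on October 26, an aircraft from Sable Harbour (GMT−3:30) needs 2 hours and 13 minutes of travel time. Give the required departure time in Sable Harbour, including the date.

Target arrival in UTC: 7:23 AM − 3:00 = 4:23 AM on Oct 26.
Subtract 2 hours 13 minutes → departure 2:10 AM UTC on Oct 26.
Sable Harbour is UTC−3:30: 2:10 AM − 3:30 = 10:40 PM on Oct 25.

10:40 PM on October 25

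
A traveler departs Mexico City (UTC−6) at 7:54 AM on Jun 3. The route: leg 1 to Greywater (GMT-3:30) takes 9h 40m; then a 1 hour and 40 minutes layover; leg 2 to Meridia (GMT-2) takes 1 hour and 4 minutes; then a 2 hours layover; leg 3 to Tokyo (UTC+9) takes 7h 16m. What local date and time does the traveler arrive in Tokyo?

Convert departure to UTC: 7:54 AM + 6:00 = 1:54 PM UTC on Jun 3.
Add 9 hours 40 minutes leg 1 → 11:34 PM UTC.
Add 1 hour and 40 minutes layover in Greywater → 1:14 AM UTC (Jun 4).
Add 1 hour and 4 minutes leg 2 → 2:18 AM UTC.
Add 2 hours layover in Meridia → 4:18 AM UTC.
Add 7 hours and 16 minutes leg 3 → 11:34 AM UTC.
Tokyo is UTC+9:00, so local arrival = 11:34 AM + 9:00 = 8:34 PM on Jun 4.

8:34 PM on Jun 4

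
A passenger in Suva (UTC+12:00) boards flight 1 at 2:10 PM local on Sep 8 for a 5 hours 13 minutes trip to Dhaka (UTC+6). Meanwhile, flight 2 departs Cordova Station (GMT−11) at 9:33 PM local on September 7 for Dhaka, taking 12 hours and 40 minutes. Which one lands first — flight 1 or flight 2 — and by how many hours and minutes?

the first, by 13 hours 50 minutes

Flight 1 in UTC: 2:10 PM − 12:00 = 2:10 AM on Sep 8.
+5 hours and 13 minutes → arrive 7:23 AM UTC on Sep 8.
Flight 2 in UTC: 9:33 PM + 11:00 = 8:33 AM on Sep 8.
+12 hours and 40 minutes → arrive 9:13 PM UTC on Sep 8.
Flight 1 lands earlier by 13 hours 50 minutes.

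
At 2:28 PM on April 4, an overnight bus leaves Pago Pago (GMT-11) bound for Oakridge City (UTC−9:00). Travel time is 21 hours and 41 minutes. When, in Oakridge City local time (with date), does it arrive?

2:09 PM on April 5

Oakridge City is 2:00 ahead of Pago Pago.
After 21 hours and 41 minutes it is 12:09 PM (Apr 5) in Pago Pago.
Shift by the zone difference: 12:09 PM + 2:00 = 2:09 PM on Apr 5 in Oakridge City.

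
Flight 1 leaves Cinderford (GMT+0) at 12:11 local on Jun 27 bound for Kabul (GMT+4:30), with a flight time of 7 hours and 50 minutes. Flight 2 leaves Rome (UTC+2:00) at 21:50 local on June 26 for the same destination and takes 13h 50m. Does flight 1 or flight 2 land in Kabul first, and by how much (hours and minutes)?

Flight 1 departs at 12:11 UTC (Jun 27).
+7 hours 50 minutes → arrive 20:01 UTC on Jun 27.
Flight 2 in UTC: 21:50 − 2:00 = 19:50 on Jun 26.
+13 hours 50 minutes → arrive 09:40 UTC on Jun 27.
Flight 2 lands earlier by 10 hours 21 minutes.

the second, by 10 hours 21 minutes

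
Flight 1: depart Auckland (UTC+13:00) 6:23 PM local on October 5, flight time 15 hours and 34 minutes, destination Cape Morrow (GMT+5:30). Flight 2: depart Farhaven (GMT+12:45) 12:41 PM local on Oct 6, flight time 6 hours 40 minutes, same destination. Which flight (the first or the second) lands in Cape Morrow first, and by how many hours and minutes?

the first, by 9 hours 39 minutes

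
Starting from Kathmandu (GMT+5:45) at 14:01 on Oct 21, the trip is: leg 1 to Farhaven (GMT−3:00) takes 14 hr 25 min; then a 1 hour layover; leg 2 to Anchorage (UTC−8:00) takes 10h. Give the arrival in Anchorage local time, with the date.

Convert departure to UTC: 14:01 − 5:45 = 08:16 UTC on Oct 21.
Add 14 hours 25 minutes leg 1 → 22:41 UTC.
Add 1 hour layover in Farhaven → 23:41 UTC.
Add 10 hours leg 2 → 09:41 UTC (Oct 22).
Anchorage is UTC−8:00, so local arrival = 09:41 − 8:00 = 01:41 on Oct 22.

01:41 on October 22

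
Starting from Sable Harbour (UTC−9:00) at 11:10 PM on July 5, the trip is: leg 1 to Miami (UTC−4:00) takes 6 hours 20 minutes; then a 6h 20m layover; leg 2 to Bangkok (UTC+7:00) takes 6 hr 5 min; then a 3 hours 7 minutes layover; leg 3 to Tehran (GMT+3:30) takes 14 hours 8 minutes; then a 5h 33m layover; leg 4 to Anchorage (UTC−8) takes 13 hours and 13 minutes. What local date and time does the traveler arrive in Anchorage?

Convert departure to UTC: 11:10 PM + 9:00 = 8:10 AM UTC on Jul 6.
Add 6 hours 20 minutes leg 1 → 2:30 PM UTC.
Add 6 hours and 20 minutes layover in Miami → 8:50 PM UTC.
Add 6 hours 5 minutes leg 2 → 2:55 AM UTC (Jul 7).
Add 3 hours 7 minutes layover in Bangkok → 6:02 AM UTC.
Add 14 hours and 8 minutes leg 3 → 8:10 PM UTC.
Add 5 hours and 33 minutes layover in Tehran → 1:43 AM UTC (Jul 8).
Add 13 hours 13 minutes leg 4 → 2:56 PM UTC.
Anchorage is UTC−8:00, so local arrival = 2:56 PM − 8:00 = 6:56 AM on Jul 8.

6:56 AM on July 8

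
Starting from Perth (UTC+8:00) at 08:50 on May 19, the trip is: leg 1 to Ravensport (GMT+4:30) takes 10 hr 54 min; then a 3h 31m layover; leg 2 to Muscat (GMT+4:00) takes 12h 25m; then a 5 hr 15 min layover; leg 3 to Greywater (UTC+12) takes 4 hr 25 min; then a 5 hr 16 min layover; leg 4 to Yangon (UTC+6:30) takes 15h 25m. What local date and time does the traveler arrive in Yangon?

Convert departure to UTC: 08:50 − 8:00 = 00:50 UTC on May 19.
Add 10 hours and 54 minutes leg 1 → 11:44 UTC.
Add 3 hours and 31 minutes layover in Ravensport → 15:15 UTC.
Add 12 hours and 25 minutes leg 2 → 03:40 UTC (May 20).
Add 5 hours and 15 minutes layover in Muscat → 08:55 UTC.
Add 4 hours 25 minutes leg 3 → 13:20 UTC.
Add 5 hours and 16 minutes layover in Greywater → 18:36 UTC.
Add 15 hours and 25 minutes leg 4 → 10:01 UTC (May 21).
Yangon is UTC+6:30, so local arrival = 10:01 + 6:30 = 16:31 on May 21.

16:31 on May 21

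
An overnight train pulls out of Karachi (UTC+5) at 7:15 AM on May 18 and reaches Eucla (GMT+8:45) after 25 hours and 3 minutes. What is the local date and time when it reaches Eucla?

Convert departure to UTC: 7:15 AM − 5:00 = 2:15 AM UTC on May 18.
Add 25 hours 3 minutes travel time → 3:18 AM UTC (May 19).
Eucla is UTC+8:45, so local arrival = 3:18 AM + 8:45 = 12:03 PM on May 19.

12:03 PM on May 19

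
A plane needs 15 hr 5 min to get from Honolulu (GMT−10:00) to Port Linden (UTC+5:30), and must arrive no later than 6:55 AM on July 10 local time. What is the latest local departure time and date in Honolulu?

Target arrival in UTC: 6:55 AM − 5:30 = 1:25 AM on Jul 10.
Subtract 15 hours and 5 minutes → departure 10:20 AM UTC on Jul 9.
Honolulu is UTC−10:00: 10:20 AM − 10:00 = 12:20 AM on Jul 9.

12:20 AM on Jul 9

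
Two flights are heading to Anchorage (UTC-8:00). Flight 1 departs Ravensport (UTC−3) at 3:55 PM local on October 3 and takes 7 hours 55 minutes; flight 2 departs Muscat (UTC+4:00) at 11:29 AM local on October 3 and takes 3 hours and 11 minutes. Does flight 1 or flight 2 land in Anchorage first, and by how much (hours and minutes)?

Flight 1 in UTC: 3:55 PM + 3:00 = 6:55 PM on Oct 3.
+7 hours 55 minutes → arrive 2:50 AM UTC on Oct 4.
Flight 2 in UTC: 11:29 AM − 4:00 = 7:29 AM on Oct 3.
+3 hours and 11 minutes → arrive 10:40 AM UTC on Oct 3.
Flight 2 lands earlier by 16 hours 10 minutes.

the second, by 16 hours 10 minutes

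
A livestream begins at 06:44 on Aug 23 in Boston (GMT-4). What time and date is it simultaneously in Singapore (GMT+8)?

In UTC: 06:44 + 4:00 = 10:44 on Aug 23.
Singapore is UTC+8:00: 10:44 + 8:00 = 18:44 on Aug 23.

18:44 on August 23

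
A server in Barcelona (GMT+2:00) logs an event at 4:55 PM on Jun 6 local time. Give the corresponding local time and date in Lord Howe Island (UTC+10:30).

1:25 AM on June 7

In UTC: 4:55 PM − 2:00 = 2:55 PM on Jun 6.
Lord Howe Island is UTC+10:30: 2:55 PM + 10:30 = 1:25 AM on Jun 7.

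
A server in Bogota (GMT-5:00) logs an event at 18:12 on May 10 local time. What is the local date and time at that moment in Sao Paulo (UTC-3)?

20:12 on May 10

Sao Paulo is 2:00 ahead of Bogota.
Shift by the zone difference: 18:12 + 2:00 = 20:12 on May 10 in Sao Paulo.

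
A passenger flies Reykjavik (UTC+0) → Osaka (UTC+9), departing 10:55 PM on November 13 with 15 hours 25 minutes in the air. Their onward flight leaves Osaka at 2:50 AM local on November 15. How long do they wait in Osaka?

3 hours 30 minutes

Reykjavik is at UTC+0, so departure is already 10:55 PM UTC on Nov 13.
Add 15 hours 25 minutes flight time → 2:20 PM UTC (Nov 14).
Osaka is UTC+9:00, so local arrival = 2:20 PM + 9:00 = 11:20 PM on Nov 14.
Layover = 2:50 AM − 11:20 PM (+1 day) = 3 hours 30 minutes.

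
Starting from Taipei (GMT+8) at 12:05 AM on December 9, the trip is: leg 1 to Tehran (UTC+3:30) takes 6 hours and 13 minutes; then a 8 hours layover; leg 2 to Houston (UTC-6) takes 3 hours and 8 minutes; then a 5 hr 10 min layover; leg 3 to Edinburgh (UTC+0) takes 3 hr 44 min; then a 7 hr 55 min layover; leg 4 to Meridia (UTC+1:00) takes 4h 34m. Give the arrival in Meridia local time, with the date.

7:49 AM on Dec 10

Convert departure to UTC: 12:05 AM − 8:00 = 4:05 PM UTC on Dec 8.
Add 6 hours and 13 minutes leg 1 → 10:18 PM UTC.
Add 8 hours layover in Tehran → 6:18 AM UTC (Dec 9).
Add 3 hours 8 minutes leg 2 → 9:26 AM UTC.
Add 5 hours 10 minutes layover in Houston → 2:36 PM UTC.
Add 3 hours and 44 minutes leg 3 → 6:20 PM UTC.
Add 7 hours 55 minutes layover in Edinburgh → 2:15 AM UTC (Dec 10).
Add 4 hours and 34 minutes leg 4 → 6:49 AM UTC.
Meridia is UTC+1:00, so local arrival = 6:49 AM + 1:00 = 7:49 AM on Dec 10.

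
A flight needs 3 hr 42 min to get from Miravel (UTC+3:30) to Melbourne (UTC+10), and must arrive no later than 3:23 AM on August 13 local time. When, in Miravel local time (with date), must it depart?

Target arrival in UTC: 3:23 AM − 10:00 = 5:23 PM on Aug 12.
Subtract 3 hours and 42 minutes → departure 1:41 PM UTC on Aug 12.
Miravel is UTC+3:30: 1:41 PM + 3:30 = 5:11 PM on Aug 12.

5:11 PM on August 12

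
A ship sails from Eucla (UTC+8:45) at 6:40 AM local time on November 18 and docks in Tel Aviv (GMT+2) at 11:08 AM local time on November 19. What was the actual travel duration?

Departure in UTC: 6:40 AM − 8:45 = 9:55 PM on Nov 17.
Arrival in UTC: 11:08 AM − 2:00 = 9:08 AM on Nov 19.
Elapsed = 9:08 AM − 9:55 PM (+2 days) = 35 hours 13 minutes.

35 hours 13 minutes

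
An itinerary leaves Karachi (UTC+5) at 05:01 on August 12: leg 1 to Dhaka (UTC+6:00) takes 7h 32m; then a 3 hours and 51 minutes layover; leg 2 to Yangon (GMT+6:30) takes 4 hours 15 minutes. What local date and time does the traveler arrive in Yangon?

22:09 on August 12

Convert departure to UTC: 05:01 − 5:00 = 00:01 UTC on Aug 12.
Add 7 hours and 32 minutes leg 1 → 07:33 UTC.
Add 3 hours and 51 minutes layover in Dhaka → 11:24 UTC.
Add 4 hours and 15 minutes leg 2 → 15:39 UTC.
Yangon is UTC+6:30, so local arrival = 15:39 + 6:30 = 22:09 on Aug 12.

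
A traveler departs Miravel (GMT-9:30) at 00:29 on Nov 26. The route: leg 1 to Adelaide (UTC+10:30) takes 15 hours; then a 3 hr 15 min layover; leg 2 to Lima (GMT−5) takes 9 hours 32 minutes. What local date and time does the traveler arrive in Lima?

Convert departure to UTC: 00:29 + 9:30 = 09:59 UTC on Nov 26.
Add 15 hours leg 1 → 00:59 UTC (Nov 27).
Add 3 hours and 15 minutes layover in Adelaide → 04:14 UTC.
Add 9 hours 32 minutes leg 2 → 13:46 UTC.
Lima is UTC−5:00, so local arrival = 13:46 − 5:00 = 08:46 on Nov 27.

08:46 on November 27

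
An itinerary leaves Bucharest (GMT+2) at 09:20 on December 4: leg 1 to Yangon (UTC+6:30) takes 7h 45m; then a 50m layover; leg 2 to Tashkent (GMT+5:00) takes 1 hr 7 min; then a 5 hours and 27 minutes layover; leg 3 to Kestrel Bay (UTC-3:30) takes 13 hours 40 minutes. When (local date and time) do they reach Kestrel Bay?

Convert departure to UTC: 09:20 − 2:00 = 07:20 UTC on Dec 4.
Add 7 hours and 45 minutes leg 1 → 15:05 UTC.
Add 50 minutes layover in Yangon → 15:55 UTC.
Add 1 hour 7 minutes leg 2 → 17:02 UTC.
Add 5 hours 27 minutes layover in Tashkent → 22:29 UTC.
Add 13 hours and 40 minutes leg 3 → 12:09 UTC (Dec 5).
Kestrel Bay is UTC−3:30, so local arrival = 12:09 − 3:30 = 08:39 on Dec 5.

08:39 on December 5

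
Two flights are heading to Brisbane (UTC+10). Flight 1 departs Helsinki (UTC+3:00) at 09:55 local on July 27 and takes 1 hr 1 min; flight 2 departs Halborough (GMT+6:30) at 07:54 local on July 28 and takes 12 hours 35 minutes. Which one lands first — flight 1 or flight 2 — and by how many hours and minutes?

the first, by 30 hours 3 minutes

Flight 1 in UTC: 09:55 − 3:00 = 06:55 on Jul 27.
+1 hour 1 minute → arrive 07:56 UTC on Jul 27.
Flight 2 in UTC: 07:54 − 6:30 = 01:24 on Jul 28.
+12 hours 35 minutes → arrive 13:59 UTC on Jul 28.
Flight 1 lands earlier by 30 hours 3 minutes.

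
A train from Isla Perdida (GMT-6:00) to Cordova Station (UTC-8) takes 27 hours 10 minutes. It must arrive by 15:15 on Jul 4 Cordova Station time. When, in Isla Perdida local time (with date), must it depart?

Target arrival in UTC: 15:15 + 8:00 = 23:15 on Jul 4.
Subtract 27 hours 10 minutes → departure 20:05 UTC on Jul 3.
Isla Perdida is UTC−6:00: 20:05 − 6:00 = 14:05 on Jul 3.

14:05 on Jul 3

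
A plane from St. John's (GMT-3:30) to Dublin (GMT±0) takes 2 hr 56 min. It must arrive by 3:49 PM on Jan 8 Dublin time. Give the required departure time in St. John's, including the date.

9:23 AM on Jan 8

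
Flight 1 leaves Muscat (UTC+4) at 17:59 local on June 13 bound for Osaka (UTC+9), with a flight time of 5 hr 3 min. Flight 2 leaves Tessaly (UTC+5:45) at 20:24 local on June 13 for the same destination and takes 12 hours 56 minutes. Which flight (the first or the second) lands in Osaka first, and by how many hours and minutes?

the first, by 8 hours 33 minutes

Flight 1 in UTC: 17:59 − 4:00 = 13:59 on Jun 13.
+5 hours 3 minutes → arrive 19:02 UTC on Jun 13.
Flight 2 in UTC: 20:24 − 5:45 = 14:39 on Jun 13.
+12 hours 56 minutes → arrive 03:35 UTC on Jun 14.
Flight 1 lands earlier by 8 hours 33 minutes.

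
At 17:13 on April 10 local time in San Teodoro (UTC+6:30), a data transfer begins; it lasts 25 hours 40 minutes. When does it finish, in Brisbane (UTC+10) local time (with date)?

Convert start to UTC: 17:13 − 6:30 = 10:43 UTC on Apr 10.
Add 25 hours and 40 minutes duration → 12:23 UTC (Apr 11).
Brisbane is UTC+10:00, so local end time = 12:23 + 10:00 = 22:23 on Apr 11.

22:23 on Apr 11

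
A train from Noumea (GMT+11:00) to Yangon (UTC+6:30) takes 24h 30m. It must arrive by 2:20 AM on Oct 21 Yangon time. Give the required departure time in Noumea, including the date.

6:20 AM on October 20

Target arrival in UTC: 2:20 AM − 6:30 = 7:50 PM on Oct 20.
Subtract 24 hours 30 minutes → departure 7:20 PM UTC on Oct 19.
Noumea is UTC+11:00: 7:20 PM + 11:00 = 6:20 AM on Oct 20.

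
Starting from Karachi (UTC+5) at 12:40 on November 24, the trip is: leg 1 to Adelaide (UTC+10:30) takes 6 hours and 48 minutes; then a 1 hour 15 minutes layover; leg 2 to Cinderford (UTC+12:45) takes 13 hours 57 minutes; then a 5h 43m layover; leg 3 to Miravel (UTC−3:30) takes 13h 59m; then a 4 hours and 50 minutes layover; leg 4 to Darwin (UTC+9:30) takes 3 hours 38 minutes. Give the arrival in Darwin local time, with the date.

19:20 on Nov 26

Convert departure to UTC: 12:40 − 5:00 = 07:40 UTC on Nov 24.
Add 6 hours 48 minutes leg 1 → 14:28 UTC.
Add 1 hour and 15 minutes layover in Adelaide → 15:43 UTC.
Add 13 hours 57 minutes leg 2 → 05:40 UTC (Nov 25).
Add 5 hours 43 minutes layover in Cinderford → 11:23 UTC.
Add 13 hours and 59 minutes leg 3 → 01:22 UTC (Nov 26).
Add 4 hours 50 minutes layover in Miravel → 06:12 UTC.
Add 3 hours and 38 minutes leg 4 → 09:50 UTC.
Darwin is UTC+9:30, so local arrival = 09:50 + 9:30 = 19:20 on Nov 26.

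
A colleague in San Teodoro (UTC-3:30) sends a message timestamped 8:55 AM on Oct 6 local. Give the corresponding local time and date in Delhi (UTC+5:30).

5:55 PM on October 6

In UTC: 8:55 AM + 3:30 = 12:25 PM on Oct 6.
Delhi is UTC+5:30: 12:25 PM + 5:30 = 5:55 PM on Oct 6.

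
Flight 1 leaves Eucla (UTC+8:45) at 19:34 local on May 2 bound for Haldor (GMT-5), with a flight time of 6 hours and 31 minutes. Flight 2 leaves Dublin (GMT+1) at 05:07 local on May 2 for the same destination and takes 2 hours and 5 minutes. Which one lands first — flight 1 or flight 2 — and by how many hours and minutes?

Flight 1 in UTC: 19:34 − 8:45 = 10:49 on May 2.
+6 hours 31 minutes → arrive 17:20 UTC on May 2.
Flight 2 in UTC: 05:07 − 1:00 = 04:07 on May 2.
+2 hours and 5 minutes → arrive 06:12 UTC on May 2.
Flight 2 lands earlier by 11 hours 8 minutes.

the second, by 11 hours 8 minutes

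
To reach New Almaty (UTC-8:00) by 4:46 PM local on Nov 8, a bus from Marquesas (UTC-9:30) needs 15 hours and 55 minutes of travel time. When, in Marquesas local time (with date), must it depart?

Target arrival in UTC: 4:46 PM + 8:00 = 12:46 AM on Nov 9.
Subtract 15 hours 55 minutes → departure 8:51 AM UTC on Nov 8.
Marquesas is UTC−9:30: 8:51 AM − 9:30 = 11:21 PM on Nov 7.

11:21 PM on Nov 7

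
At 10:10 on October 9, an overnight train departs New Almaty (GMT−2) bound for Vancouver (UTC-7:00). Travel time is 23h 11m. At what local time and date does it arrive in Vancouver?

04:21 on Oct 10

Vancouver is 5:00 behind New Almaty.
After 23 hours 11 minutes it is 09:21 (Oct 10) in New Almaty.
Shift by the zone difference: 09:21 − 5:00 = 04:21 on Oct 10 in Vancouver.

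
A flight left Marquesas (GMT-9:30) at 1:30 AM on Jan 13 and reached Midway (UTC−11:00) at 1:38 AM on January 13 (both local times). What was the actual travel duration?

Departure in UTC: 1:30 AM + 9:30 = 11:00 AM on Jan 13.
Arrival in UTC: 1:38 AM + 11:00 = 12:38 PM on Jan 13.
Elapsed = 12:38 PM − 11:00 AM = 1 hour 38 minutes.

1 hour 38 minutes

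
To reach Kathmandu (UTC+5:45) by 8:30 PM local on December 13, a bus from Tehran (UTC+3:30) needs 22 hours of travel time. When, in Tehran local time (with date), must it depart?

8:15 PM on December 12

Target arrival in UTC: 8:30 PM − 5:45 = 2:45 PM on Dec 13.
Subtract 22 hours → departure 4:45 PM UTC on Dec 12.
Tehran is UTC+3:30: 4:45 PM + 3:30 = 8:15 PM on Dec 12.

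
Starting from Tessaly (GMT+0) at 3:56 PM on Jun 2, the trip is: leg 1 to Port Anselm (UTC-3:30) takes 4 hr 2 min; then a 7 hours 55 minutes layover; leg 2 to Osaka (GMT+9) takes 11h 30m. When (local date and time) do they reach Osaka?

12:23 AM on Jun 4

Tessaly is at UTC+0, so departure is already 3:56 PM UTC on Jun 2.
Add 4 hours 2 minutes leg 1 → 7:58 PM UTC.
Add 7 hours 55 minutes layover in Port Anselm → 3:53 AM UTC (Jun 3).
Add 11 hours 30 minutes leg 2 → 3:23 PM UTC.
Osaka is UTC+9:00, so local arrival = 3:23 PM + 9:00 = 12:23 AM on Jun 4.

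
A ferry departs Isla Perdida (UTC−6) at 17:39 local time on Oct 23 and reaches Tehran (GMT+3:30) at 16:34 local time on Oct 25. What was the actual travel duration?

Departure in UTC: 17:39 + 6:00 = 23:39 on Oct 23.
Arrival in UTC: 16:34 − 3:30 = 13:04 on Oct 25.
Elapsed = 13:04 − 23:39 (+2 days) = 37 hours 25 minutes.

37 hours 25 minutes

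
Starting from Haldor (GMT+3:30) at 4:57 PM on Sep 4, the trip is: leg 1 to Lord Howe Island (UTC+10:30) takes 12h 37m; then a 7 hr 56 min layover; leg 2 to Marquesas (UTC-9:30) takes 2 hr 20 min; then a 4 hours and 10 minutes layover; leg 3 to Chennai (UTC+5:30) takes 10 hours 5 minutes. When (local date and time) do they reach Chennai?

Convert departure to UTC: 4:57 PM − 3:30 = 1:27 PM UTC on Sep 4.
Add 12 hours 37 minutes leg 1 → 2:04 AM UTC (Sep 5).
Add 7 hours and 56 minutes layover in Lord Howe Island → 10:00 AM UTC.
Add 2 hours 20 minutes leg 2 → 12:20 PM UTC.
Add 4 hours and 10 minutes layover in Marquesas → 4:30 PM UTC.
Add 10 hours and 5 minutes leg 3 → 2:35 AM UTC (Sep 6).
Chennai is UTC+5:30, so local arrival = 2:35 AM + 5:30 = 8:05 AM on Sep 6.

8:05 AM on September 6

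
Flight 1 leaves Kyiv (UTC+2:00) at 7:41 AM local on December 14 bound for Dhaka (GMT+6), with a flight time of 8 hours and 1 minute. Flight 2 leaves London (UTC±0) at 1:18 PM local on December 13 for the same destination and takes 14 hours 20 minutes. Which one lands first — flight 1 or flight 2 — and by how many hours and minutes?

Flight 1 in UTC: 7:41 AM − 2:00 = 5:41 AM on Dec 14.
+8 hours 1 minute → arrive 1:42 PM UTC on Dec 14.
Flight 2 departs at 1:18 PM UTC (Dec 13).
+14 hours and 20 minutes → arrive 3:38 AM UTC on Dec 14.
Flight 2 lands earlier by 10 hours 4 minutes.

the second, by 10 hours 4 minutes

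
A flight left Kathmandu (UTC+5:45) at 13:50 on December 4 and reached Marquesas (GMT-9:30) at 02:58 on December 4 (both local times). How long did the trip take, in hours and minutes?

Departure in UTC: 13:50 − 5:45 = 08:05 on Dec 4.
Arrival in UTC: 02:58 + 9:30 = 12:28 on Dec 4.
Elapsed = 12:28 − 08:05 = 4 hours 23 minutes.

4 hours 23 minutes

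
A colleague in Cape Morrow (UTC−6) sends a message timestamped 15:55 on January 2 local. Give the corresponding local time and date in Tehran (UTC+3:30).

01:25 on Jan 3

In UTC: 15:55 + 6:00 = 21:55 on Jan 2.
Tehran is UTC+3:30: 21:55 + 3:30 = 01:25 on Jan 3.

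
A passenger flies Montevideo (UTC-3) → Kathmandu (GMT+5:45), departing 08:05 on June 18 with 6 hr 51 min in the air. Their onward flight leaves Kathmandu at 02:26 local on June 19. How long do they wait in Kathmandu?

2 hours 45 minutes

Convert departure to UTC: 08:05 + 3:00 = 11:05 UTC on Jun 18.
Add 6 hours 51 minutes flight time → 17:56 UTC.
Kathmandu is UTC+5:45, so local arrival = 17:56 + 5:45 = 23:41 on Jun 18.
Layover = 02:26 − 23:41 (+1 day) = 2 hours 45 minutes.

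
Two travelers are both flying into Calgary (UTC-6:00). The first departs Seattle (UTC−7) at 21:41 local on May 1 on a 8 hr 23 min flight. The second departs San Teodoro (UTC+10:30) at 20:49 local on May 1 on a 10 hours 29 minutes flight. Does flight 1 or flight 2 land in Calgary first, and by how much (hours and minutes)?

Flight 1 in UTC: 21:41 + 7:00 = 04:41 on May 2.
+8 hours and 23 minutes → arrive 13:04 UTC on May 2.
Flight 2 in UTC: 20:49 − 10:30 = 10:19 on May 1.
+10 hours 29 minutes → arrive 20:48 UTC on May 1.
Flight 2 lands earlier by 16 hours 16 minutes.

the second, by 16 hours 16 minutes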